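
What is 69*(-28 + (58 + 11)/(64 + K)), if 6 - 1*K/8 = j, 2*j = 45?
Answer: -136137/68 ≈ -2002.0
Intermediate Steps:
j = 45/2 (j = (½)*45 = 45/2 ≈ 22.500)
K = -132 (K = 48 - 8*45/2 = 48 - 180 = -132)
69*(-28 + (58 + 11)/(64 + K)) = 69*(-28 + (58 + 11)/(64 - 132)) = 69*(-28 + 69/(-68)) = 69*(-28 + 69*(-1/68)) = 69*(-28 - 69/68) = 69*(-1973/68) = -136137/68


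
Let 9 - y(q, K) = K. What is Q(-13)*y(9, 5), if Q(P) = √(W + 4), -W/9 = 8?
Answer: 8*I*√17 ≈ 32.985*I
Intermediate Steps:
W = -72 (W = -9*8 = -72)
y(q, K) = 9 - K
Q(P) = 2*I*√17 (Q(P) = √(-72 + 4) = √(-68) = 2*I*√17)
Q(-13)*y(9, 5) = (2*I*√17)*(9 - 1*5) = (2*I*√17)*(9 - 5) = (2*I*√17)*4 = 8*I*√17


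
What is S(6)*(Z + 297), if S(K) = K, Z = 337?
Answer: 3804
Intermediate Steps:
S(6)*(Z + 297) = 6*(337 + 297) = 6*634 = 3804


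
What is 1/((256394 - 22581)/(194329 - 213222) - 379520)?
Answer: -18893/7170505173 ≈ -2.6348e-6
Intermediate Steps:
1/((256394 - 22581)/(194329 - 213222) - 379520) = 1/(233813/(-18893) - 379520) = 1/(233813*(-1/18893) - 379520) = 1/(-233813/18893 - 379520) = 1/(-7170505173/18893) = -18893/7170505173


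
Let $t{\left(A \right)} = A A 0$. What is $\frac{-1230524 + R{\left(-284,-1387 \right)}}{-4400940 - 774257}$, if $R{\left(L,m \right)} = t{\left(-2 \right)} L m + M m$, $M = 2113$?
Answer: $\frac{4161255}{5175197} \approx 0.80408$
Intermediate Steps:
$t{\left(A \right)} = 0$ ($t{\left(A \right)} = A^{2} \cdot 0 = 0$)
$R{\left(L,m \right)} = 2113 m$ ($R{\left(L,m \right)} = 0 L m + 2113 m = 0 m + 2113 m = 0 + 2113 m = 2113 m$)
$\frac{-1230524 + R{\left(-284,-1387 \right)}}{-4400940 - 774257} = \frac{-1230524 + 2113 \left(-1387\right)}{-4400940 - 774257} = \frac{-1230524 - 2930731}{-5175197} = \left(-4161255\right) \left(- \frac{1}{5175197}\right) = \frac{4161255}{5175197}$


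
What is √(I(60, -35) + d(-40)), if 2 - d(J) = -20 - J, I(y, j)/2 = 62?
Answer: √106 ≈ 10.296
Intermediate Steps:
I(y, j) = 124 (I(y, j) = 2*62 = 124)
d(J) = 22 + J (d(J) = 2 - (-20 - J) = 2 + (20 + J) = 22 + J)
√(I(60, -35) + d(-40)) = √(124 + (22 - 40)) = √(124 - 18) = √106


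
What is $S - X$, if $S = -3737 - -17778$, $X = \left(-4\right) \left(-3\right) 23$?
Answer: $13765$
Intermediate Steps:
$X = 276$ ($X = 12 \cdot 23 = 276$)
$S = 14041$ ($S = -3737 + 17778 = 14041$)
$S - X = 14041 - 276 = 13765$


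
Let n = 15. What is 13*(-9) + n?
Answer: -102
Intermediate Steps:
13*(-9) + n = 13*(-9) + 15 = -117 + 15 = -102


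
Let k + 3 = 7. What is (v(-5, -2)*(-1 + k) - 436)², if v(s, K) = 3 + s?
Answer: 195364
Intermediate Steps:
k = 4 (k = -3 + 7 = 4)
(v(-5, -2)*(-1 + k) - 436)² = ((3 - 5)*(-1 + 4) - 436)² = (-2*3 - 436)² = (-6 - 436)² = (-442)² = 195364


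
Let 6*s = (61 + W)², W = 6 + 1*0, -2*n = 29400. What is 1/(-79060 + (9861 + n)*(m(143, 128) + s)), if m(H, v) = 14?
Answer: -2/7534369 ≈ -2.6545e-7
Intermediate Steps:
n = -14700 (n = -½*29400 = -14700)
W = 6 (W = 6 + 0 = 6)
s = 4489/6 (s = (61 + 6)²/6 = (⅙)*67² = (⅙)*4489 = 4489/6 ≈ 748.17)
1/(-79060 + (9861 + n)*(m(143, 128) + s)) = 1/(-79060 + (9861 - 14700)*(14 + 4489/6)) = 1/(-79060 - 4839*4573/6) = 1/(-79060 - 7376249/2) = 1/(-7534369/2) = -2/7534369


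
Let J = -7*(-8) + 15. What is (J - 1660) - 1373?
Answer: -2962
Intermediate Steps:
J = 71 (J = 56 + 15 = 71)
(J - 1660) - 1373 = (71 - 1660) - 1373 = -1589 - 1373 = -2962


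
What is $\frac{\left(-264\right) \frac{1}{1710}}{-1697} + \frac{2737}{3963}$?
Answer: $\frac{147101193}{212965015} \approx 0.69073$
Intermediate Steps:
$\frac{\left(-264\right) \frac{1}{1710}}{-1697} + \frac{2737}{3963} = \left(-264\right) \frac{1}{1710} \left(- \frac{1}{1697}\right) + 2737 \cdot \frac{1}{3963} = \left(- \frac{44}{285}\right) \left(- \frac{1}{1697}\right) + \frac{2737}{3963} = \frac{44}{483645} + \frac{2737}{3963} = \frac{147101193}{212965015}$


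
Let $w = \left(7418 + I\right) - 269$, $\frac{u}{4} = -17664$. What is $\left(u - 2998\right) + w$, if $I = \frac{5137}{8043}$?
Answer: $- \frac{534894578}{8043} \approx -66504.0$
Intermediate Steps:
$u = -70656$ ($u = 4 \left(-17664\right) = -70656$)
$I = \frac{5137}{8043}$ ($I = 5137 \cdot \frac{1}{8043} = \frac{5137}{8043} \approx 0.63869$)
$w = \frac{57504544}{8043}$ ($w = \left(7418 + \frac{5137}{8043}\right) - 269 = \frac{59668111}{8043} - 269 = \frac{57504544}{8043} \approx 7149.6$)
$\left(u - 2998\right) + w = \left(-70656 - 2998\right) + \frac{57504544}{8043} = -73654 + \frac{57504544}{8043} = - \frac{534894578}{8043}$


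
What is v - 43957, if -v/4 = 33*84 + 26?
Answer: -55149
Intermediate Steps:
v = -11192 (v = -4*(33*84 + 26) = -4*(2772 + 26) = -4*2798 = -11192)
v - 43957 = -11192 - 43957 = -55149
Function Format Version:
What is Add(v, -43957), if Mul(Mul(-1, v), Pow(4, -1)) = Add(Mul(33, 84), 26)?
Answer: -55149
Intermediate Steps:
v = -11192 (v = Mul(-4, Add(Mul(33, 84), 26)) = Mul(-4, Add(2772, 26)) = Mul(-4, 2798) = -11192)
Add(v, -43957) = Add(-11192, -43957) = -55149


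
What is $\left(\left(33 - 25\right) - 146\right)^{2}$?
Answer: $19044$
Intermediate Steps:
$\left(\left(33 - 25\right) - 146\right)^{2} = \left(8 - 146\right)^{2} = \left(-138\right)^{2} = 19044$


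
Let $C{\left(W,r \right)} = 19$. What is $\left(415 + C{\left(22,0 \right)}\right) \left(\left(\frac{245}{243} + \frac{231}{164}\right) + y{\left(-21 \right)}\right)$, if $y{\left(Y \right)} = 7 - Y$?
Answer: $\frac{263040673}{19926} \approx 13201.0$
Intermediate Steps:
$\left(415 + C{\left(22,0 \right)}\right) \left(\left(\frac{245}{243} + \frac{231}{164}\right) + y{\left(-21 \right)}\right) = \left(415 + 19\right) \left(\left(\frac{245}{243} + \frac{231}{164}\right) + \left(7 - -21\right)\right) = 434 \left(\left(245 \cdot \frac{1}{243} + 231 \cdot \frac{1}{164}\right) + \left(7 + 21\right)\right) = 434 \left(\left(\frac{245}{243} + \frac{231}{164}\right) + 28\right) = 434 \left(\frac{96313}{39852} + 28\right) = 434 \cdot \frac{1212169}{39852} = \frac{263040673}{19926}$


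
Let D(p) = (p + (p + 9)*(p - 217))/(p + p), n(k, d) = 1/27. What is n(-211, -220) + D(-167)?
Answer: -1633301/9018 ≈ -181.12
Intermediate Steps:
n(k, d) = 1/27
D(p) = (p + (-217 + p)*(9 + p))/(2*p) (D(p) = (p + (9 + p)*(-217 + p))/((2*p)) = (p + (-217 + p)*(9 + p))*(1/(2*p)) = (p + (-217 + p)*(9 + p))/(2*p))
n(-211, -220) + D(-167) = 1/27 + (½)*(-1953 - 167*(-207 - 167))/(-167) = 1/27 + (½)*(-1/167)*(-1953 - 167*(-374)) = 1/27 + (½)*(-1/167)*(-1953 + 62458) = 1/27 + (½)*(-1/167)*60505 = 1/27 - 60505/334 = -1633301/9018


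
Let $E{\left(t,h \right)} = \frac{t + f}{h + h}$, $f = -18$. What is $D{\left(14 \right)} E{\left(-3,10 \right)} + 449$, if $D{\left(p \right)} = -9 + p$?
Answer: $\frac{1775}{4} \approx 443.75$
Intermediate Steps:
$E{\left(t,h \right)} = \frac{-18 + t}{2 h}$ ($E{\left(t,h \right)} = \frac{t - 18}{h + h} = \frac{-18 + t}{2 h}$)
$D{\left(14 \right)} E{\left(-3,10 \right)} + 449 = \left(-9 + 14\right) \frac{-18 - 3}{2 \cdot 10} + 449 = 5 \cdot \frac{1}{2} \cdot \frac{1}{10} \left(-21\right) + 449 = 5 \left(- \frac{21}{20}\right) + 449 = - \frac{21}{4} + 449 = \frac{1775}{4}$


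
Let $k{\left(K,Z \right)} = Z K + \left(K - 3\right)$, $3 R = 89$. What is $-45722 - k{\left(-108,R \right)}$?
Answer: $-42407$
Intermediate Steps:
$R = \frac{89}{3}$ ($R = \frac{1}{3} \cdot 89 = \frac{89}{3} \approx 29.667$)
$k{\left(K,Z \right)} = -3 + K + K Z$ ($k{\left(K,Z \right)} = K Z + \left(-3 + K\right) = -3 + K + K Z$)
$-45722 - k{\left(-108,R \right)} = -45722 - \left(-3 - 108 - 3204\right) = -45722 - -3315 = -45722 + 3315 = -42407$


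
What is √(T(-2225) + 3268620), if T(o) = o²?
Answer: √8219245 ≈ 2866.9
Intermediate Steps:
√(T(-2225) + 3268620) = √((-2225)² + 3268620) = √(4950625 + 3268620) = √8219245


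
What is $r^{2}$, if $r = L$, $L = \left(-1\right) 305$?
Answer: $93025$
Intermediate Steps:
$L = -305$
$r = -305$
$r^{2} = \left(-305\right)^{2} = 93025$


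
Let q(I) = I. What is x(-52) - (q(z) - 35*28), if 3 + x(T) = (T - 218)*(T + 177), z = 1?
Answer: -32774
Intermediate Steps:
x(T) = -3 + (-218 + T)*(177 + T) (x(T) = -3 + (T - 218)*(T + 177) = -3 + (-218 + T)*(177 + T))
x(-52) - (q(z) - 35*28) = (-38589 + (-52)² - 41*(-52)) - (1 - 35*28) = (-38589 + 2704 + 2132) - (1 - 980) = -33753 - 1*(-979) = -33753 + 979 = -32774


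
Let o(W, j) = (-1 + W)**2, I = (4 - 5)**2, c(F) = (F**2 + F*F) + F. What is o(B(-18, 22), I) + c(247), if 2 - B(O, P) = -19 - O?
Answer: 122269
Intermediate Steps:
B(O, P) = 21 + O (B(O, P) = 2 - (-19 - O) = 2 + (19 + O) = 21 + O)
c(F) = F + 2*F**2 (c(F) = (F**2 + F**2) + F = 2*F**2 + F = F + 2*F**2)
I = 1 (I = (-1)**2 = 1)
o(B(-18, 22), I) + c(247) = (-1 + (21 - 18))**2 + 247*(1 + 2*247) = (-1 + 3)**2 + 247*(1 + 494) = 2**2 + 247*495 = 4 + 122265 = 122269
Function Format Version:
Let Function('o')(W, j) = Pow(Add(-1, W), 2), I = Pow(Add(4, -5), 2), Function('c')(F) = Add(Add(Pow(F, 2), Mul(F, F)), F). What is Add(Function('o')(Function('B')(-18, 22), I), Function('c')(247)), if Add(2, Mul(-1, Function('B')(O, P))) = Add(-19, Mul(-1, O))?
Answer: 122269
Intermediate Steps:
Function('B')(O, P) = Add(21, O) (Function('B')(O, P) = Add(2, Mul(-1, Add(-19, Mul(-1, O)))) = Add(2, Add(19, O)) = Add(21, O))
Function('c')(F) = Add(F, Mul(2, Pow(F, 2))) (Function('c')(F) = Add(Add(Pow(F, 2), Pow(F, 2)), F) = Add(Mul(2, Pow(F, 2)), F) = Add(F, Mul(2, Pow(F, 2))))
I = 1 (I = Pow(-1, 2) = 1)
Add(Function('o')(Function('B')(-18, 22), I), Function('c')(247)) = Add(Pow(Add(-1, Add(21, -18)), 2), Mul(247, Add(1, Mul(2, 247)))) = Add(Pow(Add(-1, 3), 2), Mul(247, Add(1, 494))) = Add(Pow(2, 2), Mul(247, 495)) = Add(4, 122265) = 122269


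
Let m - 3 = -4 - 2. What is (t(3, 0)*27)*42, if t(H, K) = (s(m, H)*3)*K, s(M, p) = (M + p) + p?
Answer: 0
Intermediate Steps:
m = -3 (m = 3 + (-4 - 2) = 3 - 6 = -3)
s(M, p) = M + 2*p
t(H, K) = K*(-9 + 6*H) (t(H, K) = ((-3 + 2*H)*3)*K = (-9 + 6*H)*K = K*(-9 + 6*H))
(t(3, 0)*27)*42 = ((3*0*(-3 + 2*3))*27)*42 = ((3*0*(-3 + 6))*27)*42 = ((3*0*3)*27)*42 = (0*27)*42 = 0*42 = 0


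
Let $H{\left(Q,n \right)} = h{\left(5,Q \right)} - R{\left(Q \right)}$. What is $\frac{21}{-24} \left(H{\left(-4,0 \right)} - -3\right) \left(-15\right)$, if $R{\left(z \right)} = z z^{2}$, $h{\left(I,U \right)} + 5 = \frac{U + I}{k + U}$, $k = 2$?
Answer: $\frac{12915}{16} \approx 807.19$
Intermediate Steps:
$h{\left(I,U \right)} = -5 + \frac{I + U}{2 + U}$ ($h{\left(I,U \right)} = -5 + \frac{U + I}{2 + U} = -5 + \frac{I + U}{2 + U}$)
$R{\left(z \right)} = z^{3}$
$H{\left(Q,n \right)} = - Q^{3} + \frac{-5 - 4 Q}{2 + Q}$ ($H{\left(Q,n \right)} = \frac{-10 + 5 - 4 Q}{2 + Q} - Q^{3} = \frac{-5 - 4 Q}{2 + Q} - Q^{3} = - Q^{3} + \frac{-5 - 4 Q}{2 + Q}$)
$\frac{21}{-24} \left(H{\left(-4,0 \right)} - -3\right) \left(-15\right) = \frac{21}{-24} \left(\frac{-5 - -16 + \left(-4\right)^{3} \left(-2 - -4\right)}{2 - 4} - -3\right) \left(-15\right) = 21 \left(- \frac{1}{24}\right) \left(\frac{-5 + 16 - 64 \left(-2 + 4\right)}{-2} + 3\right) \left(-15\right) = - \frac{7 \left(- \frac{-5 + 16 - 128}{2} + 3\right)}{8} \left(-15\right) = - \frac{7 \left(\left(- \frac{1}{2}\right) \left(-117\right) + 3\right)}{8} \left(-15\right) = - \frac{7 \left(\frac{117}{2} + 3\right)}{8} \left(-15\right) = \left(- \frac{7}{8}\right) \frac{123}{2} \left(-15\right) = \left(- \frac{861}{16}\right) \left(-15\right) = \frac{12915}{16}$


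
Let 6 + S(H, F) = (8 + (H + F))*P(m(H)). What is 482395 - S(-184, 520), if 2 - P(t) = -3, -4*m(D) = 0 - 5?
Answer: 480681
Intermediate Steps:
m(D) = 5/4 (m(D) = -(0 - 5)/4 = -¼*(-5) = 5/4)
P(t) = 5 (P(t) = 2 - 1*(-3) = 2 + 3 = 5)
S(H, F) = 34 + 5*F + 5*H (S(H, F) = -6 + (8 + (H + F))*5 = -6 + (8 + (F + H))*5 = -6 + (8 + F + H)*5 = -6 + (40 + 5*F + 5*H) = 34 + 5*F + 5*H)
482395 - S(-184, 520) = 482395 - (34 + 5*520 + 5*(-184)) = 482395 - (34 + 2600 - 920) = 482395 - 1*1714 = 482395 - 1714 = 480681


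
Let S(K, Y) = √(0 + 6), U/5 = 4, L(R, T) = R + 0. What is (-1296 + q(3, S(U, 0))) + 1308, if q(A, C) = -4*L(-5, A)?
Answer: 32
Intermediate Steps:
L(R, T) = R
U = 20 (U = 5*4 = 20)
S(K, Y) = √6
q(A, C) = 20 (q(A, C) = -4*(-5) = 20)
(-1296 + q(3, S(U, 0))) + 1308 = (-1296 + 20) + 1308 = -1276 + 1308 = 32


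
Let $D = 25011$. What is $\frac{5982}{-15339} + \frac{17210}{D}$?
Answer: $\frac{38122796}{127881243} \approx 0.29811$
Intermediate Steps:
$\frac{5982}{-15339} + \frac{17210}{D} = \frac{5982}{-15339} + \frac{17210}{25011} = 5982 \left(- \frac{1}{15339}\right) + 17210 \cdot \frac{1}{25011} = - \frac{1994}{5113} + \frac{17210}{25011} = \frac{38122796}{127881243}$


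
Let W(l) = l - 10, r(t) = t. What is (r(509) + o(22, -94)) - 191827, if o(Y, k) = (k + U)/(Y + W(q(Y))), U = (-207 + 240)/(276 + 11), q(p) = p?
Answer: -109818117/574 ≈ -1.9132e+5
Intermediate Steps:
W(l) = -10 + l
U = 33/287 ≈ 0.11498
o(Y, k) = (33/287 + k)/(-10 + 2*Y) (o(Y, k) = (k + 33/287)/(Y + (-10 + Y)) = (33/287 + k)/(-10 + 2*Y))
(r(509) + o(22, -94)) - 191827 = (509 + (33 + 287*(-94))/(574*(-5 + 22))) - 191827 = (509 + (1/574)*(33 - 26978)/17) - 191827 = (509 + (1/574)*(1/17)*(-26945)) - 191827 = (509 - 1585/574) - 191827 = 290581/574 - 191827 = -109818117/574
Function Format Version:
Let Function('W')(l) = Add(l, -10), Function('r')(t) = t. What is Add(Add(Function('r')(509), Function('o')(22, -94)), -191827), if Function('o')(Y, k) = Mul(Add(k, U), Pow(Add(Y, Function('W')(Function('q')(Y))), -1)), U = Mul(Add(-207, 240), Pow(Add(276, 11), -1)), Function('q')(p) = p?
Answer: Rational(-109818117, 574) ≈ -1.9132e+5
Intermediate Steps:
Function('W')(l) = Add(-10, l)
U = Rational(33, 287) (U = Mul(33, Pow(287, -1)) = Mul(33, Rational(1, 287)) = Rational(33, 287) ≈ 0.11498)
Function('o')(Y, k) = Mul(Pow(Add(-10, Mul(2, Y)), -1), Add(Rational(33, 287), k)) (Function('o')(Y, k) = Mul(Add(k, Rational(33, 287)), Pow(Add(Y, Add(-10, Y)), -1)) = Mul(Add(Rational(33, 287), k), Pow(Add(-10, Mul(2, Y)), -1)) = Mul(Pow(Add(-10, Mul(2, Y)), -1), Add(Rational(33, 287), k)))
Add(Add(Function('r')(509), Function('o')(22, -94)), -191827) = Add(Add(509, Mul(Rational(1, 574), Pow(Add(-5, 22), -1), Add(33, Mul(287, -94)))), -191827) = Add(Add(509, Mul(Rational(1, 574), Pow(17, -1), Add(33, -26978))), -191827) = Add(Add(509, Mul(Rational(1, 574), Rational(1, 17), -26945)), -191827) = Add(Add(509, Rational(-1585, 574)), -191827) = Add(Rational(290581, 574), -191827) = Rational(-109818117, 574)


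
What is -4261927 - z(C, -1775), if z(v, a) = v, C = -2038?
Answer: -4259889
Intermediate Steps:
-4261927 - z(C, -1775) = -4261927 - 1*(-2038) = -4261927 + 2038 = -4259889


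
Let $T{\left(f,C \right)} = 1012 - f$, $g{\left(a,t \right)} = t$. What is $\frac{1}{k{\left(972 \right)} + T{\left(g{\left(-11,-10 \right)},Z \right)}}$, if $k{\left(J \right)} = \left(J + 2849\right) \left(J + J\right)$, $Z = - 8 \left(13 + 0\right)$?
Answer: $\frac{1}{7429046} \approx 1.3461 \cdot 10^{-7}$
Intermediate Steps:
$Z = -104$ ($Z = \left(-8\right) 13 = -104$)
$k{\left(J \right)} = 2 J \left(2849 + J\right)$ ($k{\left(J \right)} = \left(2849 + J\right) 2 J = 2 J \left(2849 + J\right)$)
$\frac{1}{k{\left(972 \right)} + T{\left(g{\left(-11,-10 \right)},Z \right)}} = \frac{1}{2 \cdot 972 \left(2849 + 972\right) + \left(1012 - -10\right)} = \frac{1}{2 \cdot 972 \cdot 3821 + \left(1012 + 10\right)} = \frac{1}{7428024 + 1022} = \frac{1}{7429046}$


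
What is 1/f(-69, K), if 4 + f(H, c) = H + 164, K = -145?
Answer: 1/91 ≈ 0.010989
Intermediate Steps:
f(H, c) = 160 + H (f(H, c) = -4 + (H + 164) = -4 + (164 + H) = 160 + H)
1/f(-69, K) = 1/(160 - 69) = 1/91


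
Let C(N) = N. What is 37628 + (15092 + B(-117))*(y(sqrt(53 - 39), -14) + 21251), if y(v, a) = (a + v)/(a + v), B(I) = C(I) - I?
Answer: 320772812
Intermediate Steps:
B(I) = 0 (B(I) = I - I = 0)
y(v, a) = 1
37628 + (15092 + B(-117))*(y(sqrt(53 - 39), -14) + 21251) = 37628 + (15092 + 0)*(1 + 21251) = 37628 + 15092*21252 = 37628 + 320735184 = 320772812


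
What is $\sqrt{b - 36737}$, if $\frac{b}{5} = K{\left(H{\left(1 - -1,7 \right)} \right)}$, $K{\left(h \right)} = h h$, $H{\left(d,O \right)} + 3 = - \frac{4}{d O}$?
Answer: $\frac{2 i \sqrt{449367}}{7} \approx 191.53 i$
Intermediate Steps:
$H{\left(d,O \right)} = -3 - \frac{4}{O d}$ ($H{\left(d,O \right)} = -3 - \frac{4}{d O} = -3 - \frac{4}{O d}$)
$K{\left(h \right)} = h^{2}$
$b = \frac{2645}{49}$ ($b = 5 \left(-3 - \frac{4}{7 \left(1 - -1\right)}\right)^{2} = 5 \left(-3 - \frac{4}{7 \left(1 + 1\right)}\right)^{2} = 5 \left(-3 - \frac{4}{7 \cdot 2}\right)^{2} = 5 \left(-3 - \frac{4}{7} \cdot \frac{1}{2}\right)^{2} = 5 \left(-3 - \frac{2}{7}\right)^{2} = 5 \left(- \frac{23}{7}\right)^{2} = 5 \cdot \frac{529}{49} = \frac{2645}{49} \approx 53.98$)
$\sqrt{b - 36737} = \sqrt{\frac{2645}{49} - 36737} = \sqrt{- \frac{1797468}{49}} = \frac{2 i \sqrt{449367}}{7}$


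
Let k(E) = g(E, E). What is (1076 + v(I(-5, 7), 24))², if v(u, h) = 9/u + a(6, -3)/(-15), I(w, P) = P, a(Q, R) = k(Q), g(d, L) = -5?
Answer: 512116900/441 ≈ 1.1613e+6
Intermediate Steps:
k(E) = -5
a(Q, R) = -5
v(u, h) = ⅓ + 9/u (v(u, h) = 9/u - 5/(-15) = 9/u - 5*(-1/15) = 9/u + ⅓ = ⅓ + 9/u)
(1076 + v(I(-5, 7), 24))² = (1076 + (⅓)*(27 + 7)/7)² = (1076 + (⅓)*(⅐)*34)² = (1076 + 34/21)² = (22630/21)² = 512116900/441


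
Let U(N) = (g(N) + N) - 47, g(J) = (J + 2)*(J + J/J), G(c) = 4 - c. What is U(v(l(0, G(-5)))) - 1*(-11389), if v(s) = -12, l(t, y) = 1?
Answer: 11440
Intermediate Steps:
g(J) = (1 + J)*(2 + J) (g(J) = (2 + J)*(J + 1) = (2 + J)*(1 + J) = (1 + J)*(2 + J))
U(N) = -45 + N² + 4*N (U(N) = ((2 + N² + 3*N) + N) - 47 = (2 + N² + 4*N) - 47 = -45 + N² + 4*N)
U(v(l(0, G(-5)))) - 1*(-11389) = (-45 + (-12)² + 4*(-12)) - 1*(-11389) = (-45 + 144 - 48) + 11389 = 51 + 11389 = 11440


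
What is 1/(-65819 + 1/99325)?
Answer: -99325/6537472174 ≈ -1.5193e-5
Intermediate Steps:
1/(-65819 + 1/99325) = 1/(-6537472174/99325) = -99325/6537472174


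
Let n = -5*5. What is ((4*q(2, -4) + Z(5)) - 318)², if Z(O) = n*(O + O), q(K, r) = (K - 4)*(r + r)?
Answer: 254016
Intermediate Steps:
n = -25
q(K, r) = 2*r*(-4 + K) (q(K, r) = (-4 + K)*(2*r) = 2*r*(-4 + K))
Z(O) = -50*O (Z(O) = -25*(O + O) = -50*O)
((4*q(2, -4) + Z(5)) - 318)² = ((4*(2*(-4)*(-4 + 2)) - 50*5) - 318)² = ((4*(2*(-4)*(-2)) - 250) - 318)² = ((4*16 - 250) - 318)² = ((64 - 250) - 318)² = (-186 - 318)² = (-504)² = 254016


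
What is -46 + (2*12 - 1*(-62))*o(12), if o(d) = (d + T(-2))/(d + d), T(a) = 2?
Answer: 25/6 ≈ 4.1667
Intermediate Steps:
o(d) = (2 + d)/(2*d) (o(d) = (d + 2)/(d + d) = (2 + d)/((2*d)) = (2 + d)*(1/(2*d)) = (2 + d)/(2*d))
-46 + (2*12 - 1*(-62))*o(12) = -46 + (2*12 - 1*(-62))*((½)*(2 + 12)/12) = -46 + (24 + 62)*((½)*(1/12)*14) = -46 + 86*(7/12) = -46 + 301/6 = 25/6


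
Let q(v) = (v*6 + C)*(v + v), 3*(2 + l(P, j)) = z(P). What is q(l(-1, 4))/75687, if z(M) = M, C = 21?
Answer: -98/227061 ≈ -0.00043160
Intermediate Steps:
l(P, j) = -2 + P/3
q(v) = 2*v*(21 + 6*v) (q(v) = (v*6 + 21)*(v + v) = (6*v + 21)*(2*v) = (21 + 6*v)*(2*v) = 2*v*(21 + 6*v))
q(l(-1, 4))/75687 = (6*(-2 + (⅓)*(-1))*(7 + 2*(-2 + (⅓)*(-1))))/75687 = (6*(-2 - ⅓)*(7 + 2*(-2 - ⅓)))*(1/75687) = (6*(-7/3)*(7 + 2*(-7/3)))*(1/75687) = (6*(-7/3)*(7 - 14/3))*(1/75687) = (6*(-7/3)*(7/3))*(1/75687) = -98/3*1/75687 = -98/227061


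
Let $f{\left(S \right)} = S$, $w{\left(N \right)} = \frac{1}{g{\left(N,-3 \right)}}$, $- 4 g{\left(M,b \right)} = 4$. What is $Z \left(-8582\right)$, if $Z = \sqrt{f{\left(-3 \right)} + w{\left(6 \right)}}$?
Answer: $- 17164 i \approx - 17164.0 i$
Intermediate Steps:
$g{\left(M,b \right)} = -1$ ($g{\left(M,b \right)} = \left(- \frac{1}{4}\right) 4 = -1$)
$w{\left(N \right)} = -1$ ($w{\left(N \right)} = \frac{1}{-1} = -1$)
$Z = 2 i$ ($Z = \sqrt{-3 - 1} = \sqrt{-4} = 2 i \approx 2.0 i$)
$Z \left(-8582\right) = 2 i \left(-8582\right) = - 17164 i$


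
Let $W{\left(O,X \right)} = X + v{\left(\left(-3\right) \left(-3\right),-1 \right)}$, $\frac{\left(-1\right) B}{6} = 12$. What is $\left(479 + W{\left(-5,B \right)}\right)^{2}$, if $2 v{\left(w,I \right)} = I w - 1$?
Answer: $161604$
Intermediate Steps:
$B = -72$ ($B = \left(-6\right) 12 = -72$)
$v{\left(w,I \right)} = - \frac{1}{2} + \frac{I w}{2}$ ($v{\left(w,I \right)} = \frac{I w - 1}{2} = \frac{-1 + I w}{2} = - \frac{1}{2} + \frac{I w}{2}$)
$W{\left(O,X \right)} = -5 + X$ ($W{\left(O,X \right)} = X + \left(- \frac{1}{2} + \frac{1}{2} \left(-1\right) \left(\left(-3\right) \left(-3\right)\right)\right) = X + \left(- \frac{1}{2} + \frac{1}{2} \left(-1\right) 9\right) = X - 5 = -5 + X$)
$\left(479 + W{\left(-5,B \right)}\right)^{2} = \left(479 - 77\right)^{2} = 402^{2} = 161604$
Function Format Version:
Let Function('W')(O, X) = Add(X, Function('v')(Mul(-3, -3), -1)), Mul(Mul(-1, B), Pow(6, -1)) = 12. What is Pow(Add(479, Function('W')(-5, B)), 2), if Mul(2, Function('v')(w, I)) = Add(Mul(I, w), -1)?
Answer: 161604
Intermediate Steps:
B = -72 (B = Mul(-6, 12) = -72)
Function('v')(w, I) = Add(Rational(-1, 2), Mul(Rational(1, 2), I, w)) (Function('v')(w, I) = Mul(Rational(1, 2), Add(Mul(I, w), -1)) = Mul(Rational(1, 2), Add(-1, Mul(I, w))) = Add(Rational(-1, 2), Mul(Rational(1, 2), I, w)))
Function('W')(O, X) = Add(-5, X) (Function('W')(O, X) = Add(X, Add(Rational(-1, 2), Mul(Rational(1, 2), -1, Mul(-3, -3)))) = Add(X, Add(Rational(-1, 2), Mul(Rational(1, 2), -1, 9))) = Add(X, Add(Rational(-1, 2), Rational(-9, 2))) = Add(X, -5) = Add(-5, X))
Pow(Add(479, Function('W')(-5, B)), 2) = Pow(Add(479, Add(-5, -72)), 2) = Pow(Add(479, -77), 2) = Pow(402, 2) = 161604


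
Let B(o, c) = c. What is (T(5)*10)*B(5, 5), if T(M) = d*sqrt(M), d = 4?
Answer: 200*sqrt(5) ≈ 447.21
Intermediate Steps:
T(M) = 4*sqrt(M)
(T(5)*10)*B(5, 5) = ((4*sqrt(5))*10)*5 = (40*sqrt(5))*5 = 200*sqrt(5)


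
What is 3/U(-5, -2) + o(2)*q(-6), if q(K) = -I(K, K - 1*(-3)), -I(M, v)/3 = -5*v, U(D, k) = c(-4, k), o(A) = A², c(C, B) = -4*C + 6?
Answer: 3963/22 ≈ 180.14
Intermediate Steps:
c(C, B) = 6 - 4*C
U(D, k) = 22 (U(D, k) = 6 - 4*(-4) = 6 + 16 = 22)
I(M, v) = 15*v (I(M, v) = -(-15)*v = 15*v)
q(K) = -45 - 15*K (q(K) = -15*(K - 1*(-3)) = -15*(K + 3) = -15*(3 + K) = -(45 + 15*K) = -45 - 15*K)
3/U(-5, -2) + o(2)*q(-6) = 3/22 + 2²*(-45 - 15*(-6)) = 3*(1/22) + 4*(-45 + 90) = 3/22 + 4*45 = 3/22 + 180 = 3963/22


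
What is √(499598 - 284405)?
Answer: √215193 ≈ 463.89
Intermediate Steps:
√(499598 - 284405) = √215193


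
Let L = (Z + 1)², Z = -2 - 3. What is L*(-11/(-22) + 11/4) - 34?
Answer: 18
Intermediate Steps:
Z = -5
L = 16 (L = (-5 + 1)² = (-4)² = 16)
L*(-11/(-22) + 11/4) - 34 = 16*(-11/(-22) + 11/4) - 34 = 16*(-11*(-1/22) + 11*(¼)) - 34 = 16*(½ + 11/4) - 34 = 16*(13/4) - 34 = 52 - 34 = 18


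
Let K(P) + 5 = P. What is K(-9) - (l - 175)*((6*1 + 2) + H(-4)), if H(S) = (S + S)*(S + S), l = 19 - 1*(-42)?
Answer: 8194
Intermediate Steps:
K(P) = -5 + P
l = 61 (l = 19 + 42 = 61)
H(S) = 4*S² (H(S) = (2*S)*(2*S) = 4*S²)
K(-9) - (l - 175)*((6*1 + 2) + H(-4)) = (-5 - 9) - (61 - 175)*((6*1 + 2) + 4*(-4)²) = -14 - (-114)*((6 + 2) + 4*16) = -14 - (-114)*(8 + 64) = -14 - (-114)*72 = -14 - 1*(-8208) = -14 + 8208 = 8194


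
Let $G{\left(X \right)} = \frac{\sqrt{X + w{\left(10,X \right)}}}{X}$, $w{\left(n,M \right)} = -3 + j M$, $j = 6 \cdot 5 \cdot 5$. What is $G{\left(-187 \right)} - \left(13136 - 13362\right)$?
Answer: $226 - \frac{4 i \sqrt{1765}}{187} \approx 226.0 - 0.89865 i$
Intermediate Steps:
$j = 150$ ($j = 30 \cdot 5 = 150$)
$w{\left(n,M \right)} = -3 + 150 M$
$G{\left(X \right)} = \frac{\sqrt{-3 + 151 X}}{X}$ ($G{\left(X \right)} = \frac{\sqrt{X + \left(-3 + 150 X\right)}}{X} = \frac{\sqrt{-3 + 151 X}}{X}$)
$G{\left(-187 \right)} - \left(13136 - 13362\right) = \frac{\sqrt{-3 + 151 \left(-187\right)}}{-187} - \left(13136 - 13362\right) = - \frac{\sqrt{-3 - 28237}}{187} - -226 = - \frac{\sqrt{-28240}}{187} + 226 = - \frac{4 i \sqrt{1765}}{187} + 226 = 226 - \frac{4 i \sqrt{1765}}{187}$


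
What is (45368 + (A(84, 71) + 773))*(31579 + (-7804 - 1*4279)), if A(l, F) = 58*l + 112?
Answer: 996733000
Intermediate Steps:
A(l, F) = 112 + 58*l
(45368 + (A(84, 71) + 773))*(31579 + (-7804 - 1*4279)) = (45368 + ((112 + 58*84) + 773))*(31579 + (-7804 - 1*4279)) = (45368 + ((112 + 4872) + 773))*(31579 + (-7804 - 4279)) = (45368 + (4984 + 773))*(31579 - 12083) = (45368 + 5757)*19496 = 51125*19496 = 996733000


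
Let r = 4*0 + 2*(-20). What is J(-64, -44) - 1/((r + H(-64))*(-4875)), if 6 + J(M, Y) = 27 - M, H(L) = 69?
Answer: 12016876/141375 ≈ 85.000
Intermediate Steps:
J(M, Y) = 21 - M (J(M, Y) = -6 + (27 - M) = 21 - M)
r = -40 (r = 0 - 40 = -40)
J(-64, -44) - 1/((r + H(-64))*(-4875)) = (21 - 1*(-64)) - 1/((-40 + 69)*(-4875)) = (21 + 64) - (-1)/(29*4875) = 85 - (-1)/(29*4875) = 85 - 1*(-1/141375) = 85 + 1/141375 = 12016876/141375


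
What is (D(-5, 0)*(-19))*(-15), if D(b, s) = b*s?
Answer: 0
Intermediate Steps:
(D(-5, 0)*(-19))*(-15) = (-5*0*(-19))*(-15) = (0*(-19))*(-15) = 0*(-15) = 0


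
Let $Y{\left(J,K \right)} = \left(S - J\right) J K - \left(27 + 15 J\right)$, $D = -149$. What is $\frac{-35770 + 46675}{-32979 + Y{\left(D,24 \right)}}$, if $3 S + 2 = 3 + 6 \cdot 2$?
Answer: $- \frac{10905}{579091} \approx -0.018831$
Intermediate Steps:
$S = \frac{13}{3}$ ($S = - \frac{2}{3} + \frac{3 + 6 \cdot 2}{3} = - \frac{2}{3} + \frac{3 + 12}{3} = - \frac{2}{3} + \frac{1}{3} \cdot 15 = - \frac{2}{3} + 5 = \frac{13}{3} \approx 4.3333$)
$Y{\left(J,K \right)} = -27 - 15 J + J K \left(\frac{13}{3} - J\right)$ ($Y{\left(J,K \right)} = \left(\frac{13}{3} - J\right) J K - \left(27 + 15 J\right) = J \left(\frac{13}{3} - J\right) K - \left(27 + 15 J\right) = J K \left(\frac{13}{3} - J\right) - \left(27 + 15 J\right) = -27 - 15 J + J K \left(\frac{13}{3} - J\right)$)
$\frac{-35770 + 46675}{-32979 + Y{\left(D,24 \right)}} = \frac{-35770 + 46675}{-32979 - \left(-2208 + 15496 + 532824\right)} = \frac{10905}{-32979 - \left(13288 + 532824\right)} = \frac{10905}{-32979 - 546112} = \frac{10905}{-579091} = 10905 \left(- \frac{1}{579091}\right) = - \frac{10905}{579091}$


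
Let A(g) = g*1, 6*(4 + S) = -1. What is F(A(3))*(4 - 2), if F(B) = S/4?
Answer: -25/12 ≈ -2.0833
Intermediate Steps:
S = -25/6 (S = -4 + (⅙)*(-1) = -4 - ⅙ = -25/6 ≈ -4.1667)
A(g) = g
F(B) = -25/24 (F(B) = -25/6/4 = -25/6*¼ = -25/24)
F(A(3))*(4 - 2) = -25*(4 - 2)/24 = -25/24*2 = -25/12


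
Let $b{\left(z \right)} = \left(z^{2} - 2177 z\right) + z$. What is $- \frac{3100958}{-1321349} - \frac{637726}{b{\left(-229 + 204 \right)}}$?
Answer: $- \frac{672028398424}{72707228725} \approx -9.2429$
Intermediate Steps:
$b{\left(z \right)} = z^{2} - 2176 z$
$- \frac{3100958}{-1321349} - \frac{637726}{b{\left(-229 + 204 \right)}} = - \frac{3100958}{-1321349} - \frac{637726}{\left(-229 + 204\right) \left(-2176 + \left(-229 + 204\right)\right)} = \left(-3100958\right) \left(- \frac{1}{1321349}\right) - \frac{637726}{\left(-25\right) \left(-2176 - 25\right)} = \frac{3100958}{1321349} - \frac{637726}{\left(-25\right) \left(-2201\right)} = \frac{3100958}{1321349} - \frac{637726}{55025} = - \frac{672028398424}{72707228725}$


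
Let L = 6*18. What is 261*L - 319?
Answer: 27869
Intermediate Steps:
L = 108
261*L - 319 = 261*108 - 319 = 28188 - 319 = 27869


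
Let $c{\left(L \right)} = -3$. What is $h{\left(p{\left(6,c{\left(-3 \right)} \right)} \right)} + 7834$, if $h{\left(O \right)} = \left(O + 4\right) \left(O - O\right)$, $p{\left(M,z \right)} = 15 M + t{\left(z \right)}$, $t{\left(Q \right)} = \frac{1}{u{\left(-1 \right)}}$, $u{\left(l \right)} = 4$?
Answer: $7834$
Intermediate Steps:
$t{\left(Q \right)} = \frac{1}{4}$
$p{\left(M,z \right)} = \frac{1}{4} + 15 M$ ($p{\left(M,z \right)} = 15 M + \frac{1}{4} = \frac{1}{4} + 15 M$)
$h{\left(O \right)} = 0$ ($h{\left(O \right)} = \left(4 + O\right) 0 = 0$)
$h{\left(p{\left(6,c{\left(-3 \right)} \right)} \right)} + 7834 = 0 + 7834 = 7834$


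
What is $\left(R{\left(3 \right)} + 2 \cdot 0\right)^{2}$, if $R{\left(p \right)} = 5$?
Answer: $25$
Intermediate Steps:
$\left(R{\left(3 \right)} + 2 \cdot 0\right)^{2} = \left(5 + 2 \cdot 0\right)^{2} = \left(5 + 0\right)^{2} = 5^{2} = 25$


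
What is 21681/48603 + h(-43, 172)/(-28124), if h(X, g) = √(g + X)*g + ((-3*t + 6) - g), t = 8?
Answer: 103165169/227818462 - 43*√129/7031 ≈ 0.38338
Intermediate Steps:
h(X, g) = -18 - g + g*√(X + g) (h(X, g) = √(g + X)*g + ((-3*8 + 6) - g) = √(X + g)*g + ((-24 + 6) - g) = g*√(X + g) + (-18 - g) = -18 - g + g*√(X + g))
21681/48603 + h(-43, 172)/(-28124) = 21681/48603 + (-18 - 1*172 + 172*√(-43 + 172))/(-28124) = 21681*(1/48603) + (-18 - 172 + 172*√129)*(-1/28124) = 7227/16201 + (-190 + 172*√129)*(-1/28124) = 7227/16201 + (95/14062 - 43*√129/7031) = 103165169/227818462 - 43*√129/7031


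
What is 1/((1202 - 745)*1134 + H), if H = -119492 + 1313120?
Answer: 1/1711866 ≈ 5.8416e-7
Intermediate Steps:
H = 1193628
1/((1202 - 745)*1134 + H) = 1/((1202 - 745)*1134 + 1193628) = 1/(457*1134 + 1193628) = 1/(518238 + 1193628) = 1/1711866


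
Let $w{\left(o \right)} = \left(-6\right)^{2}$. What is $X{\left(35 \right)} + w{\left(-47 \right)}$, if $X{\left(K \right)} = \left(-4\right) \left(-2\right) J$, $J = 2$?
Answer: $52$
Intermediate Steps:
$w{\left(o \right)} = 36$
$X{\left(K \right)} = 16$ ($X{\left(K \right)} = \left(-4\right) \left(-2\right) 2 = 8 \cdot 2 = 16$)
$X{\left(35 \right)} + w{\left(-47 \right)} = 16 + 36 = 52$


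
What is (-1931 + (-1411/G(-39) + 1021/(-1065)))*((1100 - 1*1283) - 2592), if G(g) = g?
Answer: 4855706655/923 ≈ 5.2608e+6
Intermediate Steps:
(-1931 + (-1411/G(-39) + 1021/(-1065)))*((1100 - 1*1283) - 2592) = (-1931 + (-1411/(-39) + 1021/(-1065)))*((1100 - 1*1283) - 2592) = (-1931 + (-1411*(-1/39) + 1021*(-1/1065)))*((1100 - 1283) - 2592) = (-1931 + (1411/39 - 1021/1065))*(-183 - 2592) = (-1931 + 162544/4615)*(-2775) = -8749021/4615*(-2775) = 4855706655/923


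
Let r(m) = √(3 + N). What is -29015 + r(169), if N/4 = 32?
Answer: -29015 + √131 ≈ -29004.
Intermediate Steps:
N = 128 (N = 4*32 = 128)
r(m) = √131 (r(m) = √(3 + 128) = √131)
-29015 + r(169) = -29015 + √131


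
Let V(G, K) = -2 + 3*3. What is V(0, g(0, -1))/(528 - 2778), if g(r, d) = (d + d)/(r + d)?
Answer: -7/2250 ≈ -0.0031111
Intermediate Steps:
g(r, d) = 2*d/(d + r) (g(r, d) = (2*d)/(d + r) = 2*d/(d + r))
V(G, K) = 7 (V(G, K) = -2 + 9 = 7)
V(0, g(0, -1))/(528 - 2778) = 7/(528 - 2778) = 7/(-2250) = -1/2250*7 = -7/2250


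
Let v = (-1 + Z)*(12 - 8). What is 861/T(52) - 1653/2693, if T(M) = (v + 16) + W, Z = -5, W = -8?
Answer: -2345121/43088 ≈ -54.426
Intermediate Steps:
v = -24 (v = (-1 - 5)*(12 - 8) = -6*4 = -24)
T(M) = -16 (T(M) = (-24 + 16) - 8 = -8 - 8 = -16)
861/T(52) - 1653/2693 = 861/(-16) - 1653/2693 = 861*(-1/16) - 1653*1/2693 = -861/16 - 1653/2693 = -2345121/43088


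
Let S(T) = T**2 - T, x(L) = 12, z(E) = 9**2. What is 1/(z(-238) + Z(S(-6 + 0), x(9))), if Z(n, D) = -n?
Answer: 1/39 ≈ 0.025641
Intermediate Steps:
z(E) = 81
1/(z(-238) + Z(S(-6 + 0), x(9))) = 1/(81 - (-6 + 0)*(-1 + (-6 + 0))) = 1/(81 - (-6)*(-1 - 6)) = 1/(81 - (-6)*(-7)) = 1/(81 - 1*42) = 1/(81 - 42) = 1/39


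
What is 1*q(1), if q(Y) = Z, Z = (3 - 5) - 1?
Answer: -3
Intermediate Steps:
Z = -3 (Z = -2 - 1 = -3)
q(Y) = -3
1*q(1) = 1*(-3) = -3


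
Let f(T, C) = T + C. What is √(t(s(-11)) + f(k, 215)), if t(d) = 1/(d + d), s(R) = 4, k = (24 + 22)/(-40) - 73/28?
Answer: √4142810/140 ≈ 14.538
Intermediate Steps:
k = -263/70 (k = 46*(-1/40) - 73*1/28 = -23/20 - 73/28 = -263/70 ≈ -3.7571)
f(T, C) = C + T
t(d) = 1/(2*d)
√(t(s(-11)) + f(k, 215)) = √((½)/4 + (215 - 263/70)) = √((½)*(¼) + 14787/70) = √(⅛ + 14787/70) = √(59183/280) = √4142810/140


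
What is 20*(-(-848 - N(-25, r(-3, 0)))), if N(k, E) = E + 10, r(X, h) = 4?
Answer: 17240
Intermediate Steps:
N(k, E) = 10 + E
20*(-(-848 - N(-25, r(-3, 0)))) = 20*(-(-848 - (10 + 4))) = 20*(-(-848 - 1*14)) = 20*(-(-848 - 14)) = 20*(-1*(-862)) = 20*862 = 17240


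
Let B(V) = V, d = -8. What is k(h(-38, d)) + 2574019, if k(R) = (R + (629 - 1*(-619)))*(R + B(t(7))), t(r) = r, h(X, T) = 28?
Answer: 2618679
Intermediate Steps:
k(R) = (7 + R)*(1248 + R) (k(R) = (R + (629 - 1*(-619)))*(R + 7) = (R + (629 + 619))*(7 + R) = (R + 1248)*(7 + R) = (1248 + R)*(7 + R) = (7 + R)*(1248 + R))
k(h(-38, d)) + 2574019 = (8736 + 28**2 + 1255*28) + 2574019 = (8736 + 784 + 35140) + 2574019 = 44660 + 2574019 = 2618679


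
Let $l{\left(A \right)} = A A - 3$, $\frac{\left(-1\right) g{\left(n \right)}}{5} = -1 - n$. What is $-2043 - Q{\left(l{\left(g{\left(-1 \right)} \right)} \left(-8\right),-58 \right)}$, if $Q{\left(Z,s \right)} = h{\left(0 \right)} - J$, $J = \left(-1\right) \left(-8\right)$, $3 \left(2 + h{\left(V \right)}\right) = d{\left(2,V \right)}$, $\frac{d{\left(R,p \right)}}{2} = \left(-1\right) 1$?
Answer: $- \frac{6097}{3} \approx -2032.3$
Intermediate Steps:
$d{\left(R,p \right)} = -2$ ($d{\left(R,p \right)} = 2 \left(\left(-1\right) 1\right) = 2 \left(-1\right) = -2$)
$g{\left(n \right)} = 5 + 5 n$ ($g{\left(n \right)} = - 5 \left(-1 - n\right) = 5 + 5 n$)
$h{\left(V \right)} = - \frac{8}{3}$ ($h{\left(V \right)} = -2 + \frac{1}{3} \left(-2\right) = -2 - \frac{2}{3} = - \frac{8}{3}$)
$l{\left(A \right)} = -3 + A^{2}$ ($l{\left(A \right)} = A^{2} - 3 = -3 + A^{2}$)
$J = 8$
$Q{\left(Z,s \right)} = - \frac{32}{3}$ ($Q{\left(Z,s \right)} = - \frac{8}{3} - 8 = - \frac{32}{3}$)
$-2043 - Q{\left(l{\left(g{\left(-1 \right)} \right)} \left(-8\right),-58 \right)} = -2043 - - \frac{32}{3} = -2043 + \frac{32}{3} = - \frac{6097}{3}$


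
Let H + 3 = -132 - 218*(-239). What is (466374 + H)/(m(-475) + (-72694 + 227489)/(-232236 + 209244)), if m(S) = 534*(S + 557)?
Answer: 11917696272/1006618901 ≈ 11.839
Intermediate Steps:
m(S) = 297438 + 534*S (m(S) = 534*(557 + S) = 297438 + 534*S)
H = 51967 (H = -3 + (-132 - 218*(-239)) = -3 + (-132 + 52102) = -3 + 51970 = 51967)
(466374 + H)/(m(-475) + (-72694 + 227489)/(-232236 + 209244)) = (466374 + 51967)/((297438 + 534*(-475)) + (-72694 + 227489)/(-232236 + 209244)) = 518341/((297438 - 253650) + 154795/(-22992)) = 518341/(43788 + 154795*(-1/22992)) = 518341/(43788 - 154795/22992) = 518341/(1006618901/22992) = 518341*(22992/1006618901) = 11917696272/1006618901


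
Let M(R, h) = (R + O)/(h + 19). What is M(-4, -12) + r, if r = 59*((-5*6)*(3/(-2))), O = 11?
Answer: 2656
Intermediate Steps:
M(R, h) = (11 + R)/(19 + h) (M(R, h) = (R + 11)/(h + 19) = (11 + R)/(19 + h))
r = 2655 (r = 59*(-90*(-1)/2) = 59*(-30*(-3/2)) = 59*45 = 2655)
M(-4, -12) + r = (11 - 4)/(19 - 12) + 2655 = 7/7 + 2655 = (⅐)*7 + 2655 = 1 + 2655 = 2656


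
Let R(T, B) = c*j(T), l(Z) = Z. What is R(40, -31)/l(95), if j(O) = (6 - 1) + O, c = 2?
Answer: 18/19 ≈ 0.94737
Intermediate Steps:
j(O) = 5 + O
R(T, B) = 10 + 2*T (R(T, B) = 2*(5 + T) = 10 + 2*T)
R(40, -31)/l(95) = (10 + 2*40)/95 = (10 + 80)*(1/95) = 90*(1/95) = 18/19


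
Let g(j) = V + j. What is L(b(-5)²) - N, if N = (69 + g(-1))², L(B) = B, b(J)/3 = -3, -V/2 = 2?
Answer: -4015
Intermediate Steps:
V = -4 (V = -2*2 = -4)
b(J) = -9 (b(J) = 3*(-3) = -9)
g(j) = -4 + j
N = 4096 (N = (69 + (-4 - 1))² = (69 - 5)² = 64² = 4096)
L(b(-5)²) - N = (-9)² - 1*4096 = 81 - 4096 = -4015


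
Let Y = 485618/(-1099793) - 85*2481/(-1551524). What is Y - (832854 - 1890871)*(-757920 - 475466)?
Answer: -2226696925531493094802011/1706355234532 ≈ -1.3049e+12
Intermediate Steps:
Y = -521518135027/1706355234532 (Y = 485618*(-1/1099793) - 210885*(-1/1551524) = -485618/1099793 + 210885/1551524 = -521518135027/1706355234532 ≈ -0.30563)
Y - (832854 - 1890871)*(-757920 - 475466) = -521518135027/1706355234532 - (832854 - 1890871)*(-757920 - 475466) = -521518135027/1706355234532 - (-1058017)*(-1233386) = -521518135027/1706355234532 - 1*1304943355562 = -521518135027/1706355234532 - 1304943355562 = -2226696925531493094802011/1706355234532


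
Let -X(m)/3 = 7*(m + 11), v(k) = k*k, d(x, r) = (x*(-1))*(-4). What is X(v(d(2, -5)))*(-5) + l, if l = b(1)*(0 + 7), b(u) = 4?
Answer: 7903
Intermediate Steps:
d(x, r) = 4*x (d(x, r) = -x*(-4) = 4*x)
v(k) = k²
l = 28 (l = 4*(0 + 7) = 4*7 = 28)
X(m) = -231 - 21*m (X(m) = -21*(m + 11) = -21*(11 + m) = -3*(77 + 7*m) = -231 - 21*m)
X(v(d(2, -5)))*(-5) + l = (-231 - 21*(4*2)²)*(-5) + 28 = (-231 - 21*8²)*(-5) + 28 = (-231 - 21*64)*(-5) + 28 = (-231 - 1344)*(-5) + 28 = -1575*(-5) + 28 = 7875 + 28 = 7903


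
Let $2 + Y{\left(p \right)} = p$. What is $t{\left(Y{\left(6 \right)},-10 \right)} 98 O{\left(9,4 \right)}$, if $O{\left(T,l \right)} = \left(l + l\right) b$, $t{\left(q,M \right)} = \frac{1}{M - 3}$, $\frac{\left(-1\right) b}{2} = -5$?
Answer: $- \frac{7840}{13} \approx -603.08$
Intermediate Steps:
$b = 10$ ($b = \left(-2\right) \left(-5\right) = 10$)
$Y{\left(p \right)} = -2 + p$
$t{\left(q,M \right)} = \frac{1}{-3 + M}$
$O{\left(T,l \right)} = 20 l$ ($O{\left(T,l \right)} = \left(l + l\right) 10 = 2 l 10 = 20 l$)
$t{\left(Y{\left(6 \right)},-10 \right)} 98 O{\left(9,4 \right)} = \frac{1}{-3 - 10} \cdot 98 \cdot 20 \cdot 4 = \frac{1}{-13} \cdot 98 \cdot 80 = \left(- \frac{1}{13}\right) 98 \cdot 80 = \left(- \frac{98}{13}\right) 80 = - \frac{7840}{13}$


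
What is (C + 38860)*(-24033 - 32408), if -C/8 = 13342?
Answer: 3830989316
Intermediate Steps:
C = -106736 (C = -8*13342 = -106736)
(C + 38860)*(-24033 - 32408) = (-106736 + 38860)*(-24033 - 32408) = -67876*(-56441) = 3830989316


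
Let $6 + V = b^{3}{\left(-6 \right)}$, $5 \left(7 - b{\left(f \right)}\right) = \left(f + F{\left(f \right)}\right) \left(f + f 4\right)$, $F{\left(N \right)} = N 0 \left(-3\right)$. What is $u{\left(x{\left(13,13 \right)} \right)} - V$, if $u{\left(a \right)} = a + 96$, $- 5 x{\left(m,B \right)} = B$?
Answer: $\frac{122442}{5} \approx 24488.0$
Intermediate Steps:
$F{\left(N \right)} = 0$ ($F{\left(N \right)} = 0 \left(-3\right) = 0$)
$x{\left(m,B \right)} = - \frac{B}{5}$
$b{\left(f \right)} = 7 - f^{2}$ ($b{\left(f \right)} = 7 - \frac{\left(f + 0\right) \left(f + f 4\right)}{5} = 7 - \frac{f \left(f + 4 f\right)}{5} = 7 - \frac{f 5 f}{5} = 7 - \frac{5 f^{2}}{5} = 7 - f^{2}$)
$u{\left(a \right)} = 96 + a$
$V = -24395$ ($V = -6 + \left(7 - \left(-6\right)^{2}\right)^{3} = -6 + \left(7 - 36\right)^{3} = -6 + \left(-29\right)^{3} = -6 - 24389 = -24395$)
$u{\left(x{\left(13,13 \right)} \right)} - V = \left(96 - \frac{13}{5}\right) - -24395 = \left(96 - \frac{13}{5}\right) + 24395 = \frac{467}{5} + 24395 = \frac{122442}{5}$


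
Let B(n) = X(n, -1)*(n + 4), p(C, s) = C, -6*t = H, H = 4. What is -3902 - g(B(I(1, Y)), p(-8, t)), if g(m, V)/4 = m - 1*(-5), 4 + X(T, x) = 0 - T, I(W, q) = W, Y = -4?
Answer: -3822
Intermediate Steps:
X(T, x) = -4 - T (X(T, x) = -4 + (0 - T) = -4 - T)
t = -⅔ (t = -⅙*4 = -⅔ ≈ -0.66667)
B(n) = (-4 - n)*(4 + n) (B(n) = (-4 - n)*(n + 4) = (-4 - n)*(4 + n))
g(m, V) = 20 + 4*m (g(m, V) = 4*(m - 1*(-5)) = 4*(m + 5) = 4*(5 + m) = 20 + 4*m)
-3902 - g(B(I(1, Y)), p(-8, t)) = -3902 - (20 + 4*(-(4 + 1)²)) = -3902 - (20 + 4*(-1*5²)) = -3902 - (20 + 4*(-1*25)) = -3902 - (20 + 4*(-25)) = -3902 - (20 - 100) = -3902 - 1*(-80) = -3902 + 80 = -3822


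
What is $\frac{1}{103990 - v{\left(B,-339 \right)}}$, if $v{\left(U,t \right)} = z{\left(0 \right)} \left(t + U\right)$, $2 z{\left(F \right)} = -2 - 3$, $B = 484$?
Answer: $\frac{2}{208705} \approx 9.5829 \cdot 10^{-6}$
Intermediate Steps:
$z{\left(F \right)} = - \frac{5}{2}$ ($z{\left(F \right)} = \frac{-2 - 3}{2} = \frac{1}{2} \left(-5\right) = - \frac{5}{2}$)
$v{\left(U,t \right)} = - \frac{5 U}{2} - \frac{5 t}{2}$ ($v{\left(U,t \right)} = - \frac{5 \left(t + U\right)}{2} = - \frac{5 \left(U + t\right)}{2} = - \frac{5 U}{2} - \frac{5 t}{2}$)
$\frac{1}{103990 - v{\left(B,-339 \right)}} = \frac{1}{103990 - \left(\left(- \frac{5}{2}\right) 484 - - \frac{1695}{2}\right)} = \frac{1}{103990 - \left(-1210 + \frac{1695}{2}\right)} = \frac{1}{103990 - - \frac{725}{2}} = \frac{1}{103990 + \frac{725}{2}} = \frac{1}{\frac{208705}{2}} = \frac{2}{208705}$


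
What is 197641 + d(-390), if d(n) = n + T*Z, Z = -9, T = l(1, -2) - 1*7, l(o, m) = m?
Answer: 197332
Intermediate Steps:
T = -9 (T = -2 - 1*7 = -2 - 7 = -9)
d(n) = 81 + n (d(n) = n - 9*(-9) = n + 81 = 81 + n)
197641 + d(-390) = 197641 + (81 - 390) = 197641 - 309 = 197332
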